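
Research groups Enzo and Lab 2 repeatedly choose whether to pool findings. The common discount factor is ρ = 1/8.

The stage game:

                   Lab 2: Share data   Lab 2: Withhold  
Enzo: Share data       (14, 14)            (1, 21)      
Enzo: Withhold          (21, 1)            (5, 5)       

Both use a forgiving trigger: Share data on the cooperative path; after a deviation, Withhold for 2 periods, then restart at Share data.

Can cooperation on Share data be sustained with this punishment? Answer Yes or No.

Comparing payoff streams over the 3 periods until play realigns: cooperate → 14(1+ρ+…+ρ^2); deviate → 21 + 5(ρ+…+ρ^2).
Cooperation is sustained iff (14−5)(ρ+…+ρ^2) ≥ 21−14.
ρ+…+ρ^2 = 1/8·(1−(1/8)^2)/(1−1/8) = 0.1406, and (21−14)/(14−5) = 0.7778.
0.1406 < 0.7778, so cooperation is not sustainable.

No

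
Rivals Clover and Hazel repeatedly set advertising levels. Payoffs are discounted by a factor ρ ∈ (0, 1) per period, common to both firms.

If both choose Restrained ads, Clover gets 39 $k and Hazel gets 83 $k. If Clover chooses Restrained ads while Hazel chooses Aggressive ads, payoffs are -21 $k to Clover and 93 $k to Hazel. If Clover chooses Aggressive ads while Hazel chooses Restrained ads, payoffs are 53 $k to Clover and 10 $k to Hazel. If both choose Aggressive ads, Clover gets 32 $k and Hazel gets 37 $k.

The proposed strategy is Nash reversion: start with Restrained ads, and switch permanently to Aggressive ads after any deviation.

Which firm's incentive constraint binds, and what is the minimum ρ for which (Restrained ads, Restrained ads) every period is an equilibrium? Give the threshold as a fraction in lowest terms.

Clover; ρ ≥ 2/3

Clover: cooperation gives 39 each period; deviation gives 53 once then 32 forever.
  39/(1−ρ) ≥ 53 + 32ρ/(1−ρ) ⇒ ρ ≥ 14/21 = 2/3.
Hazel: cooperation gives 83 each period; deviation gives 93 once then 37 forever.
  ρ ≥ 10/56 = 5/28.
Both must hold, so the binding constraint is Clover's: ρ ≥ 2/3.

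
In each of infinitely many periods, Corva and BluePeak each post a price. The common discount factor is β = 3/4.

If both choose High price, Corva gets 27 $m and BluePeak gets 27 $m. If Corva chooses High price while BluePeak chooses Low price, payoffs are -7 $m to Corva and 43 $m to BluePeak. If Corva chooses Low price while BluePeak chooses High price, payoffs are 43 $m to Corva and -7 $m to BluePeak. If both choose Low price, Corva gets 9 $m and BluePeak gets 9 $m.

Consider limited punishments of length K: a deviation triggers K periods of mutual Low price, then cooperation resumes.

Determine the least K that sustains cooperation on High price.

2

No profitable deviation requires (27−9)(β+…+β^K) ≥ 43−27, i.e. β+…+β^K ≥ 8/9 ≈ 0.8889.
With β = 3/4, the partial sums are K=1: 0.7500, K=2: 1.3125.
K = 2 is the first length at which the sum reaches 0.8889.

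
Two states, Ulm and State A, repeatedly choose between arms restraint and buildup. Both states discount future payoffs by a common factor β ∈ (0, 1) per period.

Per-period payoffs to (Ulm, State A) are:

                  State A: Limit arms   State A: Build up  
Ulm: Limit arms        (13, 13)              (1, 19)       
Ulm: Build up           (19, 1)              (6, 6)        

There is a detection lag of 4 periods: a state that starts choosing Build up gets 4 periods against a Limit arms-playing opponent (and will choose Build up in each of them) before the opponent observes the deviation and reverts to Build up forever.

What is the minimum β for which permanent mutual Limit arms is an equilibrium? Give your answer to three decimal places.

0.824

Deviating for the 4 undetected periods gains 19−13 = 6 per period over cooperation, then loses 13−6 = 7 per period forever once punishment starts.
Gain: 6(1 + β + … + β^3); loss: 7·β^4/(1−β).
No profitable deviation ⇔ 6(1−β^4) ≤ 7·β^4, i.e. β^4 ≥ 6/(6+7) = 6/13.
Hence β ≥ (6/13)^(1/4) ≈ 0.824.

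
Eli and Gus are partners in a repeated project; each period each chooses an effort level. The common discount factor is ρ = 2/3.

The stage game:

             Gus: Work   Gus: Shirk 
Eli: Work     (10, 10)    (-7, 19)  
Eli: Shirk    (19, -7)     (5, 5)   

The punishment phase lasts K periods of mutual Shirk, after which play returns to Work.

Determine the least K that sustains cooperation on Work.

6

Need Σ_{k=1}^{K} ρ^k ≥ (19−10)/(10−5) = 1.8000 at ρ = 2/3.
At K = 5 the sum is 1.7366 < 1.8000; at K = 6 it is 1.8244 ≥ 1.8000.
So the minimum punishment length is K = 6.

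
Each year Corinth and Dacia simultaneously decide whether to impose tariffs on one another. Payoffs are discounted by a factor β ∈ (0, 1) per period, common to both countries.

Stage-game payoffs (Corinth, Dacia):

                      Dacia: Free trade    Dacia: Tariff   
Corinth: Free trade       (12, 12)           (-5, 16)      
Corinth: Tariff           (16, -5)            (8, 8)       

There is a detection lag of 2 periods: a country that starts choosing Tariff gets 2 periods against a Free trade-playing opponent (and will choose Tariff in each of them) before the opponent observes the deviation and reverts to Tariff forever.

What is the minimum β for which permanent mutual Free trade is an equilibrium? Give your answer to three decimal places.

0.707

A deviator earns 16 for 2 periods, then 8 forever; cooperating earns 12 forever. Multiplying the IC by (1−β):
12 ≥ 16(1−β^2) + 8β^2, so 8·β^2 ≥ 4 and β^2 ≥ 1/2.
β ≥ (1/2)^(1/2) ≈ 0.707.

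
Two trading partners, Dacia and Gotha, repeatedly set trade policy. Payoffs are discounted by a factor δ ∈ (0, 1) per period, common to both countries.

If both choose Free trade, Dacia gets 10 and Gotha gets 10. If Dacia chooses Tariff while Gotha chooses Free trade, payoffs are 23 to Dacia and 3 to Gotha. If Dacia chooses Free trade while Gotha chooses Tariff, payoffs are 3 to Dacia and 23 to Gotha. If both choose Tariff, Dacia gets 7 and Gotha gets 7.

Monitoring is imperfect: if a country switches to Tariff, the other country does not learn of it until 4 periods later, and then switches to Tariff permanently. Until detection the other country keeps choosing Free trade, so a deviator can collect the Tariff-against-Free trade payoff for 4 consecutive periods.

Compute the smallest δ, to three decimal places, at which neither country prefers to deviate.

Deviating for the 4 undetected periods gains 23−10 = 13 per period over cooperation, then loses 10−7 = 3 per period forever once punishment starts.
Gain: 13(1 + δ + … + δ^3); loss: 3·δ^4/(1−δ).
No profitable deviation ⇔ 13(1−δ^4) ≤ 3·δ^4, i.e. δ^4 ≥ 13/(13+3) = 13/16.
Hence δ ≥ (13/16)^(1/4) ≈ 0.949.

0.949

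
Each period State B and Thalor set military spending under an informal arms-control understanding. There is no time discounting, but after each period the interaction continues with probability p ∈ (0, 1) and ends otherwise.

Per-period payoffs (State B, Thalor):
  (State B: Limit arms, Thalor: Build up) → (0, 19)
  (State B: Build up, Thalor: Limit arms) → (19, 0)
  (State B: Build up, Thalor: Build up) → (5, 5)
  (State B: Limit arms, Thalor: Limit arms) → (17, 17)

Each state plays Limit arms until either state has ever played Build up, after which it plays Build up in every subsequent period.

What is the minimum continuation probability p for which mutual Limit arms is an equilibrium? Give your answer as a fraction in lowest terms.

Expected cooperation value is 17 + p·17 + p²·17 + … = 17/(1−p); deviation gives 19 + p·5/(1−p).
17 ≥ 19(1−p) + 5p ⇒ 14p ≥ 2 ⇒ p ≥ 2/14 = 1/7.

1/7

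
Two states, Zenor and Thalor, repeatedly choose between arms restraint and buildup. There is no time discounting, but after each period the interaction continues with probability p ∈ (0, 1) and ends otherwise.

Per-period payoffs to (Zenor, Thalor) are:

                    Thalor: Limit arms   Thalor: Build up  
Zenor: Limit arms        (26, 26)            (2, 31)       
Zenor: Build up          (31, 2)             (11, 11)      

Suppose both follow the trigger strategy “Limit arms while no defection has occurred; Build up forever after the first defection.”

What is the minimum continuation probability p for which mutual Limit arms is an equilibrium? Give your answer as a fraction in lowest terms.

1/4

Expected cooperation value is 26 + p·26 + p²·26 + … = 26/(1−p); deviation gives 31 + p·11/(1−p).
26 ≥ 31(1−p) + 11p ⇒ 20p ≥ 5 ⇒ p ≥ 5/20 = 1/4.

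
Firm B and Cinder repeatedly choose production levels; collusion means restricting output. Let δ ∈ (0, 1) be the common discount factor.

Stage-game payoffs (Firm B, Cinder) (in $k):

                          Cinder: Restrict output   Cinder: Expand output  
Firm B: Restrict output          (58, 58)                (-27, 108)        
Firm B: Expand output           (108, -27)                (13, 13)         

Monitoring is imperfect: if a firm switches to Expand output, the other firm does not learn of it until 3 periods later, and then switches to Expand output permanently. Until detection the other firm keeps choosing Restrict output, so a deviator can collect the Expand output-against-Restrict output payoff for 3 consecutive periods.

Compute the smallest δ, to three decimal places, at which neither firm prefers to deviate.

The best deviation is to choose Expand output for all 3 undetected periods, earning 108 each, then 13 forever once detected.
Deviation value: 108(1−δ^3)/(1−δ) + 13δ^3/(1−δ); cooperation value: 58/(1−δ).
IC: 58 ≥ 108(1−δ^3) + 13δ^3 = 108 − 95δ^3.
So δ^3 ≥ 50/95 = 10/19, giving δ ≥ (10/19)^(1/3) ≈ 0.807.

0.807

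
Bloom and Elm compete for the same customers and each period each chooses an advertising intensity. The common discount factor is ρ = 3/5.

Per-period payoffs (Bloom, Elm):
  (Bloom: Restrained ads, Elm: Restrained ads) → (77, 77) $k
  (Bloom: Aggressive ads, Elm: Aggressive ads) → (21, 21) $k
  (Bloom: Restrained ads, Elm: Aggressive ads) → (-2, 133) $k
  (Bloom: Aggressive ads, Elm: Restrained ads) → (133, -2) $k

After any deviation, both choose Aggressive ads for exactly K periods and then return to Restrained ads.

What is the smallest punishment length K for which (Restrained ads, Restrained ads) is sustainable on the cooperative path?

No profitable deviation requires (77−21)(ρ+…+ρ^K) ≥ 133−77, i.e. ρ+…+ρ^K ≥ 1 ≈ 1.0000.
With ρ = 3/5, the partial sums are K=1: 0.6000, K=2: 0.9600, K=3: 1.1760.
K = 3 is the first length at which the sum reaches 1.0000.

3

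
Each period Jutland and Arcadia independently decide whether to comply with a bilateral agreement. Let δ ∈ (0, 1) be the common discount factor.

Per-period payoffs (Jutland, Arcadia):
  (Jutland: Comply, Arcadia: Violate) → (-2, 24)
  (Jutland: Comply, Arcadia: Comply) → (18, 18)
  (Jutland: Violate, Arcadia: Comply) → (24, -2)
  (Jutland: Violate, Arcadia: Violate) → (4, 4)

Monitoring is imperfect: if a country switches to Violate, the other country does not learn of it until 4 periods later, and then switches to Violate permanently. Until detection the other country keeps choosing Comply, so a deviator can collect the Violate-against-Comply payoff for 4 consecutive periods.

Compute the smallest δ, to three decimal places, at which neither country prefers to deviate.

Deviating for the 4 undetected periods gains 24−18 = 6 per period over cooperation, then loses 18−4 = 14 per period forever once punishment starts.
Gain: 6(1 + δ + … + δ^3); loss: 14·δ^4/(1−δ).
No profitable deviation ⇔ 6(1−δ^4) ≤ 14·δ^4, i.e. δ^4 ≥ 6/(6+14) = 3/10.
Hence δ ≥ (3/10)^(1/4) ≈ 0.740.

0.740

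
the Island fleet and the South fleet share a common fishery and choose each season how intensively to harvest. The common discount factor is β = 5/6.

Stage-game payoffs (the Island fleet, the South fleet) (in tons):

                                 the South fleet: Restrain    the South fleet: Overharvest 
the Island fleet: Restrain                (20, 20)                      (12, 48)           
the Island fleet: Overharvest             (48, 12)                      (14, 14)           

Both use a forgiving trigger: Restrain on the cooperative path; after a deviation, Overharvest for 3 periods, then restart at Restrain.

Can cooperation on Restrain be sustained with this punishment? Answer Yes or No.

No

A one-shot deviation gives 48 now, then 14 for 3 periods, then back to 20.
Gain from deviating: (48−20) today; loss: (20−14) in each of the next 3 periods.
No-deviation condition: (20−14)(β+…+β^3) ≥ 48−20, i.e. β+…+β^3 ≥ 14/3.
At β = 5/6: β+…+β^3 = 2.1065 < 4.6667.
So cooperation is not sustainable.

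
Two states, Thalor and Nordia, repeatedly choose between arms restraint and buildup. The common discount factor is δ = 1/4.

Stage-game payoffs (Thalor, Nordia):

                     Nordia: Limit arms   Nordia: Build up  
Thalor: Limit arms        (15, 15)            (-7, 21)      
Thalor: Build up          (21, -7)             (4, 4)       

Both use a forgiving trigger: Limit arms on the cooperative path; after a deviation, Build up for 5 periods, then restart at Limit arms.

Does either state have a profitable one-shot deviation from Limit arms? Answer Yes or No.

Yes

Comparing payoff streams over the 6 periods until play realigns: cooperate → 15(1+δ+…+δ^5); deviate → 21 + 4(δ+…+δ^5).
Cooperation is sustained iff (15−4)(δ+…+δ^5) ≥ 21−15.
δ+…+δ^5 = 1/4·(1−(1/4)^5)/(1−1/4) = 0.3330, and (21−15)/(15−4) = 0.5455.
0.3330 < 0.5455, so cooperation is not sustainable.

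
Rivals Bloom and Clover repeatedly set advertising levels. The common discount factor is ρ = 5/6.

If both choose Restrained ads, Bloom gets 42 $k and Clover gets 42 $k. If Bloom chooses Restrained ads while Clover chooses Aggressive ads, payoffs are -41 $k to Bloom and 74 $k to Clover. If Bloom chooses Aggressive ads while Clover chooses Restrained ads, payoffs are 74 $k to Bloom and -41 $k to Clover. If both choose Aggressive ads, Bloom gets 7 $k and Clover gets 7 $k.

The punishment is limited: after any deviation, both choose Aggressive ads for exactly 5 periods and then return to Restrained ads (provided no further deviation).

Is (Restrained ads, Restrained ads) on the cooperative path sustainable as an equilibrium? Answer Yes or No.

A one-shot deviation gives 74 now, then 7 for 5 periods, then back to 42.
Gain from deviating: (74−42) today; loss: (42−7) in each of the next 5 periods.
No-deviation condition: (42−7)(ρ+…+ρ^5) ≥ 74−42, i.e. ρ+…+ρ^5 ≥ 32/35.
At ρ = 5/6: ρ+…+ρ^5 = 2.9906 ≥ 0.9143.
So cooperation is sustainable.

Yes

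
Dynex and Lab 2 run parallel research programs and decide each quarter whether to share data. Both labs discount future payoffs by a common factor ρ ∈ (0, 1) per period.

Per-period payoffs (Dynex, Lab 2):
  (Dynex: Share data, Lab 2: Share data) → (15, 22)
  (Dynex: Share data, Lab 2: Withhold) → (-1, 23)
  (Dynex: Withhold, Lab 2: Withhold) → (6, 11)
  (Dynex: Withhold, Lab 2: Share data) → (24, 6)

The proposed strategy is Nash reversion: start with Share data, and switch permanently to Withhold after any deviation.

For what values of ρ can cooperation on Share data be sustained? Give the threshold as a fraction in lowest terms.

Dynex: cooperation gives 15 each period; deviation gives 24 once then 6 forever.
  15/(1−ρ) ≥ 24 + 6ρ/(1−ρ) ⇒ ρ ≥ 9/18 = 1/2.
Lab 2: cooperation gives 22 each period; deviation gives 23 once then 11 forever.
  ρ ≥ 1/12.
Both must hold, so the binding constraint is Dynex's: ρ ≥ 1/2.

1/2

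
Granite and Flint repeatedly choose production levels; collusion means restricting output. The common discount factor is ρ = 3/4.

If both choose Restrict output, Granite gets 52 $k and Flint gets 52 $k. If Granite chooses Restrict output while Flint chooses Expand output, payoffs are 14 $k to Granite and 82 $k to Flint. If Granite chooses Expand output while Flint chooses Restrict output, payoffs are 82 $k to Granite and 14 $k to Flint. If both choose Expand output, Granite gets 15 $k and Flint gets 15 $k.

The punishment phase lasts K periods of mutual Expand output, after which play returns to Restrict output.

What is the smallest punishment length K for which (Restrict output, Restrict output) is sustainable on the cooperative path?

No profitable deviation requires (52−15)(ρ+…+ρ^K) ≥ 82−52, i.e. ρ+…+ρ^K ≥ 30/37 ≈ 0.8108.
With ρ = 3/4, the partial sums are K=1: 0.7500, K=2: 1.3125.
K = 2 is the first length at which the sum reaches 0.8108.

2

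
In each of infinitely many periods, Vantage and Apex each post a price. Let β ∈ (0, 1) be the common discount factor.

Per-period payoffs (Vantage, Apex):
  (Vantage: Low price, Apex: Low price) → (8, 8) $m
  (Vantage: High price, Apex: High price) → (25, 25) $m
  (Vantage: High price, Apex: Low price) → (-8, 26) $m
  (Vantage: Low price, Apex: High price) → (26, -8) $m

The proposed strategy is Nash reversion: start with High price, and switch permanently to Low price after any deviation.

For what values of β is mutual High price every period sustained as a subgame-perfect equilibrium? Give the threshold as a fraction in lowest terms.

Under grim trigger the critical discount factor is (T−C)/(T−P) with T = 26, C = 25, P = 8.
β* = (26−25)/(26−8) = 1/18.

1/18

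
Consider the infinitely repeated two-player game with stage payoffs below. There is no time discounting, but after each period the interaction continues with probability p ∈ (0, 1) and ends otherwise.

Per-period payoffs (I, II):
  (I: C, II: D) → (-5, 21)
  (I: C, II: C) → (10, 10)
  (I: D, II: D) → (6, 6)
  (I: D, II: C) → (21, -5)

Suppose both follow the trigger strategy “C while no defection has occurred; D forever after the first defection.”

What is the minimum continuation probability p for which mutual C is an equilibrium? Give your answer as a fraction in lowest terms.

Expected cooperation value is 10 + p·10 + p²·10 + … = 10/(1−p); deviation gives 21 + p·6/(1−p).
10 ≥ 21(1−p) + 6p ⇒ 15p ≥ 11 ⇒ p ≥ 11/15.

11/15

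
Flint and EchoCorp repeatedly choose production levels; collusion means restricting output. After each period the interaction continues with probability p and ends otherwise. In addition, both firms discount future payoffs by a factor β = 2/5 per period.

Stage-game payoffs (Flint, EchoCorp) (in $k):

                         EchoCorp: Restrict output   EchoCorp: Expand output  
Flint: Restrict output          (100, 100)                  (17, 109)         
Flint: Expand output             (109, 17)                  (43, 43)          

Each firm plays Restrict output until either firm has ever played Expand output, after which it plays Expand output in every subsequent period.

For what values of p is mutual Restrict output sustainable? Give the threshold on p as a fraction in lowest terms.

15/44

With continuation probability p and discount β, the effective per-period discount factor is βp.
Grim-trigger IC: βp ≥ (109−100)/(109−43) = 3/22.
So p ≥ (3/22)/(2/5) = 15/44.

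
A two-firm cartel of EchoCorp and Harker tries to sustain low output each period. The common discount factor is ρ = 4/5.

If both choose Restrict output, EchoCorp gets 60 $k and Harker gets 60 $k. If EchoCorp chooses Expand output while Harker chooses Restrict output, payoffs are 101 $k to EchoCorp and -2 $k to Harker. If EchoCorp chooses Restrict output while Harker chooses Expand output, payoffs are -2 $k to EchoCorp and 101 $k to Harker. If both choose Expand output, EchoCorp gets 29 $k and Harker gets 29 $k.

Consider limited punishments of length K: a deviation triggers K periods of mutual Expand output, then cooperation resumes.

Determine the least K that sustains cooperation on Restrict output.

No profitable deviation requires (60−29)(ρ+…+ρ^K) ≥ 101−60, i.e. ρ+…+ρ^K ≥ 41/31 ≈ 1.3226.
With ρ = 4/5, the partial sums are K=1: 0.8000, K=2: 1.4400.
K = 2 is the first length at which the sum reaches 1.3226.

2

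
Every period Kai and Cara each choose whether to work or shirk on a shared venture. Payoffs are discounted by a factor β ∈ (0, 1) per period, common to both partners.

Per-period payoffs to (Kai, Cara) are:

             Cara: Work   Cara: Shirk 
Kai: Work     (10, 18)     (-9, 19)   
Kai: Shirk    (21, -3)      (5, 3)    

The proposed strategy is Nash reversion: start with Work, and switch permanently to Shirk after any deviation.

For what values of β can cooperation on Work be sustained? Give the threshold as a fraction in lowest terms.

11/16

For Kai: deviation gain 21−10 = 11, per-period punishment loss 10−5 = 5. IC gives β ≥ 11/16.
For Cara: gain 1, loss 15 per period, so β ≥ 1/16.
The tighter constraint is Kai's, so cooperation needs β ≥ 11/16.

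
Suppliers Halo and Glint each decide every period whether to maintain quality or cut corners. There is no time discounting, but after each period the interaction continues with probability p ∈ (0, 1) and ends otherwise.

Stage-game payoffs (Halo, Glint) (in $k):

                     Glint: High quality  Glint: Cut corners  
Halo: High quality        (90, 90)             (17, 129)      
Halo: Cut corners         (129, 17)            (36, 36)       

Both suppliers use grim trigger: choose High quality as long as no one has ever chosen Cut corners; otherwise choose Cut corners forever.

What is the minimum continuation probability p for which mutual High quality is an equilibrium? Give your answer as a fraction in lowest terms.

With no time discounting, the continuation probability p plays the role of the discount factor.
Grim-trigger IC: 90/(1−p) ≥ 129 + 36p/(1−p) ⇒ p ≥ (129−90)/(129−36) = 13/31.

13/31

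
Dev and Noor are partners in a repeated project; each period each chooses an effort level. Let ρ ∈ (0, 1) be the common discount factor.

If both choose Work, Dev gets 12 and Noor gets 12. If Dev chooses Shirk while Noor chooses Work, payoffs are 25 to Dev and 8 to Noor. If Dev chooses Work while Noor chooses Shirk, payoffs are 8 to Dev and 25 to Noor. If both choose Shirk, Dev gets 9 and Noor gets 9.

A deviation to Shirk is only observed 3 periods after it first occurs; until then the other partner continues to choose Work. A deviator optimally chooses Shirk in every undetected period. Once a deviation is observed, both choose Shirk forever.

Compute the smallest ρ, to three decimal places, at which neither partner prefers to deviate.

The best deviation is to choose Shirk for all 3 undetected periods, earning 25 each, then 9 forever once detected.
Deviation value: 25(1−ρ^3)/(1−ρ) + 9ρ^3/(1−ρ); cooperation value: 12/(1−ρ).
IC: 12 ≥ 25(1−ρ^3) + 9ρ^3 = 25 − 16ρ^3.
So ρ^3 ≥ 13/16, giving ρ ≥ (13/16)^(1/3) ≈ 0.933.

0.933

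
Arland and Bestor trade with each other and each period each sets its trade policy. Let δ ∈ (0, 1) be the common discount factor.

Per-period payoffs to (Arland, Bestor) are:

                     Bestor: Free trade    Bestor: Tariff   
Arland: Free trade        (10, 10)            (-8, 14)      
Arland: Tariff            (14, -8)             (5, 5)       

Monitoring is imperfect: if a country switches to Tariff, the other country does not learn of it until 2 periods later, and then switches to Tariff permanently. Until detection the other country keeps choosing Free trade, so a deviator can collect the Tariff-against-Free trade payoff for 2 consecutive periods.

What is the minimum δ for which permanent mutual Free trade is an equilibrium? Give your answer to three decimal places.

The best deviation is to choose Tariff for all 2 undetected periods, earning 14 each, then 5 forever once detected.
Deviation value: 14(1−δ^2)/(1−δ) + 5δ^2/(1−δ); cooperation value: 10/(1−δ).
IC: 10 ≥ 14(1−δ^2) + 5δ^2 = 14 − 9δ^2.
So δ^2 ≥ 4/9, giving δ ≥ (4/9)^(1/2) ≈ 0.667.

0.667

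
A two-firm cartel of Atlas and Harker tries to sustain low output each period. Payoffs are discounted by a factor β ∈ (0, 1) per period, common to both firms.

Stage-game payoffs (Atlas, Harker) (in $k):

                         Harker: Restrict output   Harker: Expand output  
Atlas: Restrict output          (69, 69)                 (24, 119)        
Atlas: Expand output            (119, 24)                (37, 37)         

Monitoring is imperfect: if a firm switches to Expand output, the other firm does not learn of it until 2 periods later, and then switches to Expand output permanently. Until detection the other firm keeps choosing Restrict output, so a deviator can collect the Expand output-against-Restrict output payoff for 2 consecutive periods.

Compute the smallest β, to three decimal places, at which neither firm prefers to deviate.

The best deviation is to choose Expand output for all 2 undetected periods, earning 119 each, then 37 forever once detected.
Deviation value: 119(1−β^2)/(1−β) + 37β^2/(1−β); cooperation value: 69/(1−β).
IC: 69 ≥ 119(1−β^2) + 37β^2 = 119 − 82β^2.
So β^2 ≥ 50/82 = 25/41, giving β ≥ (25/41)^(1/2) ≈ 0.781.

0.781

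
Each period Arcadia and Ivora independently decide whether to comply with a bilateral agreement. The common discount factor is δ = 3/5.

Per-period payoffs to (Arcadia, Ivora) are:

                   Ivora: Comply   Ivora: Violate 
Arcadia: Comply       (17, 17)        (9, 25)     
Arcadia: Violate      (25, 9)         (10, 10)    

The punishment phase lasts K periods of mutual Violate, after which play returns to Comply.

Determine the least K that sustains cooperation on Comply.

3

IC: δ(1−δ^K)/(1−δ) ≥ (25−17)/(17−10) = 8/7.
With δ = 3/5: need 1 − δ^K ≥ 8/7·(1−3/5)/(3/5), i.e. δ^K ≤ 0.2381.
Since (3/5)^2 = 0.3600 and (3/5)^3 = 0.2160, the smallest such K is 3.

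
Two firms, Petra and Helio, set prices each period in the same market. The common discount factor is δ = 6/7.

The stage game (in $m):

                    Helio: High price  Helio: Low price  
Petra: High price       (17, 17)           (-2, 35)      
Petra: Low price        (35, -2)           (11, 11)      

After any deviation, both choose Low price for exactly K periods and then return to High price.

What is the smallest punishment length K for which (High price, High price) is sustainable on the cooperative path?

IC: δ(1−δ^K)/(1−δ) ≥ (35−17)/(17−11) = 3.
With δ = 6/7: need 1 − δ^K ≥ 3·(1−6/7)/(6/7), i.e. δ^K ≤ 0.5000.
Since (6/7)^4 = 0.5398 and (6/7)^5 = 0.4627, the smallest such K is 5.

5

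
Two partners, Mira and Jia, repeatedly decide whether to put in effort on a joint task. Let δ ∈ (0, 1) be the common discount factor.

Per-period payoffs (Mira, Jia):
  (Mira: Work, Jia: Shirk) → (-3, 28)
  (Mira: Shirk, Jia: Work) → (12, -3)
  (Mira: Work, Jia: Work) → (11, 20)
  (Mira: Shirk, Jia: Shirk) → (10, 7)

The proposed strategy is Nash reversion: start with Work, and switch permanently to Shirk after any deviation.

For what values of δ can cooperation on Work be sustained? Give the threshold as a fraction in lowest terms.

Mira: cooperation gives 11 each period; deviation gives 12 once then 10 forever.
  11/(1−δ) ≥ 12 + 10δ/(1−δ) ⇒ δ ≥ 1/2.
Jia: cooperation gives 20 each period; deviation gives 28 once then 7 forever.
  δ ≥ 8/21.
Both must hold, so the binding constraint is Mira's: δ ≥ 1/2.

1/2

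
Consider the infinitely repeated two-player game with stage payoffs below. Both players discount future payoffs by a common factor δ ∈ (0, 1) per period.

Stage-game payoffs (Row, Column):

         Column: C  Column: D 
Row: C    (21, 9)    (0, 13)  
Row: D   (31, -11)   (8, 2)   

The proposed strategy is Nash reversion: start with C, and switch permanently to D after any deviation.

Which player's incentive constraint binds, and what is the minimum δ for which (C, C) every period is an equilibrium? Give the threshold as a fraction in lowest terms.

Row: cooperation gives 21 each period; deviation gives 31 once then 8 forever.
  21/(1−δ) ≥ 31 + 8δ/(1−δ) ⇒ δ ≥ 10/23.
Column: cooperation gives 9 each period; deviation gives 13 once then 2 forever.
  δ ≥ 4/11.
Both must hold, so the binding constraint is Row's: δ ≥ 10/23.

Row; δ ≥ 10/23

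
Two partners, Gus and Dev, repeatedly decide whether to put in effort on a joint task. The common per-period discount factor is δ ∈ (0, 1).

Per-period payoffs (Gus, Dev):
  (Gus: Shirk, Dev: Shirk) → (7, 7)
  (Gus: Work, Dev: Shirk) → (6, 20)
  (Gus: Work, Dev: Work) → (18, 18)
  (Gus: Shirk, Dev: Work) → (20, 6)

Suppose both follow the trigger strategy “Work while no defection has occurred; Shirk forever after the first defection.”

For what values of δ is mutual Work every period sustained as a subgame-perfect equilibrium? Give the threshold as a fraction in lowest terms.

2/13

One-period gain from deviating is 20 − 18 = 2. The loss is 18 − 7 = 11 in every subsequent period, with present value 11·δ/(1−δ).
Deviation is unprofitable when 11·δ/(1−δ) ≥ 2, i.e. δ/(1−δ) ≥ 2/11.
Equivalently δ ≥ 2/(2+11) = 2/13.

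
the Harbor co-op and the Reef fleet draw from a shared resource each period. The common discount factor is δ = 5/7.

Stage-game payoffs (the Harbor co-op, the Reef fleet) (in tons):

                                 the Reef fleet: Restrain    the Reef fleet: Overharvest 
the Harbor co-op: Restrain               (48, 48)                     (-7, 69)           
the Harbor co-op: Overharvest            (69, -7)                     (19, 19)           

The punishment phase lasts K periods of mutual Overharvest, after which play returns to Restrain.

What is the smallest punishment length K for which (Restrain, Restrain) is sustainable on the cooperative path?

2

IC: δ(1−δ^K)/(1−δ) ≥ (69−48)/(48−19) = 21/29.
With δ = 5/7: need 1 − δ^K ≥ 21/29·(1−5/7)/(5/7), i.e. δ^K ≤ 0.7103.
Since (5/7)^1 = 0.7143 and (5/7)^2 = 0.5102, the smallest such K is 2.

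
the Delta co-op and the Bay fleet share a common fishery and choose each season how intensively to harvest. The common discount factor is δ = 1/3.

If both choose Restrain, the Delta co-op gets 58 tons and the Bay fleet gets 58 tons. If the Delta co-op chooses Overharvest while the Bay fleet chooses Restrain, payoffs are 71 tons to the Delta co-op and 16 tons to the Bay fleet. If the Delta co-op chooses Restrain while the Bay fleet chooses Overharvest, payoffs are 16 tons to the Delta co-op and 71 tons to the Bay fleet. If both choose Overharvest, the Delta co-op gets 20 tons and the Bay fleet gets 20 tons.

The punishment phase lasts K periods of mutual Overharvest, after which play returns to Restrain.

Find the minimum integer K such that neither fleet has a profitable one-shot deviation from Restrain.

2

IC: δ(1−δ^K)/(1−δ) ≥ (71−58)/(58−20) = 13/38.
With δ = 1/3: need 1 − δ^K ≥ 13/38·(1−1/3)/(1/3), i.e. δ^K ≤ 0.3158.
Since (1/3)^1 = 0.3333 and (1/3)^2 = 0.1111, the smallest such K is 2.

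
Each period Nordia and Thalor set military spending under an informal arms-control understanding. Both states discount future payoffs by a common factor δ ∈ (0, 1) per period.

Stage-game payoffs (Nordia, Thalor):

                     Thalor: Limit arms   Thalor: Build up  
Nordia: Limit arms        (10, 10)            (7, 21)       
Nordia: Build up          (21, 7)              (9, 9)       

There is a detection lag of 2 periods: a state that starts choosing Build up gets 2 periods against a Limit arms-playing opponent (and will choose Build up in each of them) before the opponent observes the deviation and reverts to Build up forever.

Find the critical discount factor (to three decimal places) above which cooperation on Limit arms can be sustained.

The best deviation is to choose Build up for all 2 undetected periods, earning 21 each, then 9 forever once detected.
Deviation value: 21(1−δ^2)/(1−δ) + 9δ^2/(1−δ); cooperation value: 10/(1−δ).
IC: 10 ≥ 21(1−δ^2) + 9δ^2 = 21 − 12δ^2.
So δ^2 ≥ 11/12, giving δ ≥ (11/12)^(1/2) ≈ 0.957.

0.957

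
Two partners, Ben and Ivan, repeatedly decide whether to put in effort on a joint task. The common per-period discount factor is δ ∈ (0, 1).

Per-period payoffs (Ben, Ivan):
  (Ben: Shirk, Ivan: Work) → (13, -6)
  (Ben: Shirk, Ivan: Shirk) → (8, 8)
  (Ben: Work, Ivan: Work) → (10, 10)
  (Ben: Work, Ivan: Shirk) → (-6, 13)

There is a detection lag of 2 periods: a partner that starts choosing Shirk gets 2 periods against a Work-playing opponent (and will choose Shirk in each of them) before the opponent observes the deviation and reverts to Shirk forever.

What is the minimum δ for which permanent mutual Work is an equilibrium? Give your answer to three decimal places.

0.775

Deviating for the 2 undetected periods gains 13−10 = 3 per period over cooperation, then loses 10−8 = 2 per period forever once punishment starts.
Gain: 3(1 + δ + … + δ^1); loss: 2·δ^2/(1−δ).
No profitable deviation ⇔ 3(1−δ^2) ≤ 2·δ^2, i.e. δ^2 ≥ 3/(3+2) = 3/5.
Hence δ ≥ (3/5)^(1/2) ≈ 0.775.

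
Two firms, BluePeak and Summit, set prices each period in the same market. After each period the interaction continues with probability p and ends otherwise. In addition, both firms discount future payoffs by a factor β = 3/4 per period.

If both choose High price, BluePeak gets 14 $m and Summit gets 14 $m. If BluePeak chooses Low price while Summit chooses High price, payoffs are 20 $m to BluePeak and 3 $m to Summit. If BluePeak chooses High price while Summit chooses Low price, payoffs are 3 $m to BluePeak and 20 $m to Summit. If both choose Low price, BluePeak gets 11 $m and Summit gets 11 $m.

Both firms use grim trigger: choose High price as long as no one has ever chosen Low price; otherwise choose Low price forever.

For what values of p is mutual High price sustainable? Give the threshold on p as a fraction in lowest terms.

8/9

Expected continuation weight on next period's payoff is β·p = 3/4·p, which plays the role of the discount factor.
Cooperation requires 3/4·p ≥ (20−14)/(20−11) = 2/3, hence p ≥ 8/9.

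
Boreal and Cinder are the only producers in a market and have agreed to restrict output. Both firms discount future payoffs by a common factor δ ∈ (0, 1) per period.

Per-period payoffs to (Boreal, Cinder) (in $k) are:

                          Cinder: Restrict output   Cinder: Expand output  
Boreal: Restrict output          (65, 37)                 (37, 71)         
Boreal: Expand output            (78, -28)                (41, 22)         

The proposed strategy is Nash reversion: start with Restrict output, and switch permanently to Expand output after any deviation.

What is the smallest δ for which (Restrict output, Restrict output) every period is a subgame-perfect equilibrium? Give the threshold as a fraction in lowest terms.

34/49

For Boreal: deviation gain 78−65 = 13, per-period punishment loss 65−41 = 24. IC gives δ ≥ 13/37.
For Cinder: gain 34, loss 15 per period, so δ ≥ 34/49.
The tighter constraint is Cinder's, so cooperation needs δ ≥ 34/49.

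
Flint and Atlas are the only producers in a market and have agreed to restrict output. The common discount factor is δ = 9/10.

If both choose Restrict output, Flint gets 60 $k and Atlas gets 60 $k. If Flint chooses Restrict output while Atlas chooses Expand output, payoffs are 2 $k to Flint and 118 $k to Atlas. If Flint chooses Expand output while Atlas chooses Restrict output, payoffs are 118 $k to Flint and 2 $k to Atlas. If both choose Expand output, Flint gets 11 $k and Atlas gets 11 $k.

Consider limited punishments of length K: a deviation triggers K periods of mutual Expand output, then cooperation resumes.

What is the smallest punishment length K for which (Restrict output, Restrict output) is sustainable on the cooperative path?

2

Need Σ_{k=1}^{K} δ^k ≥ (118−60)/(60−11) = 1.1837 at δ = 9/10.
At K = 1 the sum is 0.9000 < 1.1837; at K = 2 it is 1.7100 ≥ 1.1837.
So the minimum punishment length is K = 2.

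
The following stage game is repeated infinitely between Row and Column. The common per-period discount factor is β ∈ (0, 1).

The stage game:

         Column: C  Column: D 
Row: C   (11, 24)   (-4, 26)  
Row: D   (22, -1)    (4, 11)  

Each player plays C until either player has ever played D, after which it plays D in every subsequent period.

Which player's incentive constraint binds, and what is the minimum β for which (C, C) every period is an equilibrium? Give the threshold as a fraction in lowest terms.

Row: cooperation gives 11 each period; deviation gives 22 once then 4 forever.
  11/(1−β) ≥ 22 + 4β/(1−β) ⇒ β ≥ 11/18.
Column: cooperation gives 24 each period; deviation gives 26 once then 11 forever.
  β ≥ 2/15.
Both must hold, so the binding constraint is Row's: β ≥ 11/18.

Row; β ≥ 11/18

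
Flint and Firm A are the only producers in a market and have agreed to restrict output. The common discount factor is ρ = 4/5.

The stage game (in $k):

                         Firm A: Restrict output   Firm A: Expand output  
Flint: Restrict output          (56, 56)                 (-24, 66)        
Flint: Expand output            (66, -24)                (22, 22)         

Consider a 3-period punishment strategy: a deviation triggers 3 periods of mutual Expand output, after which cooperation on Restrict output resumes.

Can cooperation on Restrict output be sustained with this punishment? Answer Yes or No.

Yes

A one-shot deviation gives 66 now, then 22 for 3 periods, then back to 56.
Gain from deviating: (66−56) today; loss: (56−22) in each of the next 3 periods.
No-deviation condition: (56−22)(ρ+…+ρ^3) ≥ 66−56, i.e. ρ+…+ρ^3 ≥ 5/17.
At ρ = 4/5: ρ+…+ρ^3 = 1.9520 ≥ 0.2941.
So cooperation is sustainable.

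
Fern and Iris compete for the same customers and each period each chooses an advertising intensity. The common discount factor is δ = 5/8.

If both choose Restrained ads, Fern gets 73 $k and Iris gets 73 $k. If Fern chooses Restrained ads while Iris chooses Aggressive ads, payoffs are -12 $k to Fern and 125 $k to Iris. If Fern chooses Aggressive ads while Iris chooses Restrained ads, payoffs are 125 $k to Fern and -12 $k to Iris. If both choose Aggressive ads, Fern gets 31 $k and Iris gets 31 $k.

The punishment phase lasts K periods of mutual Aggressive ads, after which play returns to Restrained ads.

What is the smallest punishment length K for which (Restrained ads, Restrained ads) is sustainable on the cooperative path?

IC: δ(1−δ^K)/(1−δ) ≥ (125−73)/(73−31) = 26/21.
With δ = 5/8: need 1 − δ^K ≥ 26/21·(1−5/8)/(5/8), i.e. δ^K ≤ 0.2571.
Since (5/8)^2 = 0.3906 and (5/8)^3 = 0.2441, the smallest such K is 3.

3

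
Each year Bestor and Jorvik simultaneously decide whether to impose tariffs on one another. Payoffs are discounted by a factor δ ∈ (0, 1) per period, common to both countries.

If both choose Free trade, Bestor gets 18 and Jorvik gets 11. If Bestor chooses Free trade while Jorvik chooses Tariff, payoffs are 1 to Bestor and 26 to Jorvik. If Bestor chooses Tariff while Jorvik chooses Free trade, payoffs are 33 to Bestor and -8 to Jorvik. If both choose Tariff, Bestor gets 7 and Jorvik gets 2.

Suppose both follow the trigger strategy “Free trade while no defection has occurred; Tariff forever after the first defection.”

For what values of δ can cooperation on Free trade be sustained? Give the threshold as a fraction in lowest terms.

5/8

Bestor's threshold: (33−18)/(33−7) = 15/26.
Jorvik's threshold: (26−11)/(26−2) = 5/8.
15/26 < 5/8, so Jorvik binds and δ* = 5/8.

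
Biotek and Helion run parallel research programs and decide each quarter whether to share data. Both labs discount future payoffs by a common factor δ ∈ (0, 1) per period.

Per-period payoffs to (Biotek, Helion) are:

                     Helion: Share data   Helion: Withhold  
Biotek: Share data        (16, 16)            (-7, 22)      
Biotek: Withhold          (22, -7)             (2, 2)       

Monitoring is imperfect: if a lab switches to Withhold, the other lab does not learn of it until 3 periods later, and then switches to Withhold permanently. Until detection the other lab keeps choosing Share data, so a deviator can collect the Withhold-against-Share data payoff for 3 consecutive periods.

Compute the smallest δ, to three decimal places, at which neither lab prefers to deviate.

Deviating for the 3 undetected periods gains 22−16 = 6 per period over cooperation, then loses 16−2 = 14 per period forever once punishment starts.
Gain: 6(1 + δ + … + δ^2); loss: 14·δ^3/(1−δ).
No profitable deviation ⇔ 6(1−δ^3) ≤ 14·δ^3, i.e. δ^3 ≥ 6/(6+14) = 3/10.
Hence δ ≥ (3/10)^(1/3) ≈ 0.669.

0.669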